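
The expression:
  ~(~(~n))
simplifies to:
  ~n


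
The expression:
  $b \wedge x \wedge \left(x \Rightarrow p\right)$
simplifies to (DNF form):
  $b \wedge p \wedge x$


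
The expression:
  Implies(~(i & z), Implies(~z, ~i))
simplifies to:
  z | ~i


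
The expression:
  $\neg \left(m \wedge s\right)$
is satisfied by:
  {s: False, m: False}
  {m: True, s: False}
  {s: True, m: False}


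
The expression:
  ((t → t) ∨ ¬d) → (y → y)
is always true.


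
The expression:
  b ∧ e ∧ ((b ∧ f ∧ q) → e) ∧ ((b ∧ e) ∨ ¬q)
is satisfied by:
  {e: True, b: True}


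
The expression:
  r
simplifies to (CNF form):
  r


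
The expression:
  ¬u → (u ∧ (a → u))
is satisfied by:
  {u: True}


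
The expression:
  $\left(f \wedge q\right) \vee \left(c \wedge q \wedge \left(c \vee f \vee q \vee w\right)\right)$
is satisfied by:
  {q: True, c: True, f: True}
  {q: True, c: True, f: False}
  {q: True, f: True, c: False}


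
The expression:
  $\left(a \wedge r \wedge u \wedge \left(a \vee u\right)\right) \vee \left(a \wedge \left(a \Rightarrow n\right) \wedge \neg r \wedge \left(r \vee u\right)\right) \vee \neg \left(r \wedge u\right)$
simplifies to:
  $a \vee \neg r \vee \neg u$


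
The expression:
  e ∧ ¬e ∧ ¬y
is never true.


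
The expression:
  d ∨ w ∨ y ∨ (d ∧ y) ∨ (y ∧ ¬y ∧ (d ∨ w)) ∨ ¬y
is always true.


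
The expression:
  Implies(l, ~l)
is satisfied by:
  {l: False}


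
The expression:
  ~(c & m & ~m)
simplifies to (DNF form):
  True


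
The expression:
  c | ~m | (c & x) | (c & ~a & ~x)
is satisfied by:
  {c: True, m: False}
  {m: False, c: False}
  {m: True, c: True}


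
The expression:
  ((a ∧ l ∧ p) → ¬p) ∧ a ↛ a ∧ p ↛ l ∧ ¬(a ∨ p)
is never true.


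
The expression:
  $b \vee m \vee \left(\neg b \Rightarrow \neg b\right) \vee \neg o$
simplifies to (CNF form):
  $\text{True}$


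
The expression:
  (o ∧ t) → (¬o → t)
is always true.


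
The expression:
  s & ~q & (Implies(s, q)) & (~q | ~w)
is never true.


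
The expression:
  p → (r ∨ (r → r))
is always true.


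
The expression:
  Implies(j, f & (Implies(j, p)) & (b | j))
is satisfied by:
  {f: True, p: True, j: False}
  {f: True, p: False, j: False}
  {p: True, f: False, j: False}
  {f: False, p: False, j: False}
  {j: True, f: True, p: True}


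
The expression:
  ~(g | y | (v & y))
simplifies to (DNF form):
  ~g & ~y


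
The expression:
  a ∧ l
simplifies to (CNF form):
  a ∧ l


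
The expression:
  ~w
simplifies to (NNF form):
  ~w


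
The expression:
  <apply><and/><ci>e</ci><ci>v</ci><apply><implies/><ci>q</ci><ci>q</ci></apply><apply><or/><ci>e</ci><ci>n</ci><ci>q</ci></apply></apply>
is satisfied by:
  {e: True, v: True}


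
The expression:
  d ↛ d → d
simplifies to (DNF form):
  True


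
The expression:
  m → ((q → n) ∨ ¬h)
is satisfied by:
  {n: True, h: False, m: False, q: False}
  {n: False, h: False, m: False, q: False}
  {n: True, q: True, h: False, m: False}
  {q: True, n: False, h: False, m: False}
  {n: True, m: True, q: False, h: False}
  {m: True, q: False, h: False, n: False}
  {n: True, q: True, m: True, h: False}
  {q: True, m: True, n: False, h: False}
  {n: True, h: True, q: False, m: False}
  {h: True, q: False, m: False, n: False}
  {n: True, q: True, h: True, m: False}
  {q: True, h: True, n: False, m: False}
  {n: True, m: True, h: True, q: False}
  {m: True, h: True, q: False, n: False}
  {n: True, q: True, m: True, h: True}


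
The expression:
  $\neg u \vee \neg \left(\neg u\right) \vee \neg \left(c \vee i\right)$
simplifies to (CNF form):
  $\text{True}$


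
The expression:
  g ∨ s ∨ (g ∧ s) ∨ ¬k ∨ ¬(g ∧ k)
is always true.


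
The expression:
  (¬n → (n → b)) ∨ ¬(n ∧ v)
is always true.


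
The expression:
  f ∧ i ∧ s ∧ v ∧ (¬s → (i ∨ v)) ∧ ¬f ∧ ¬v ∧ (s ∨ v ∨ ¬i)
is never true.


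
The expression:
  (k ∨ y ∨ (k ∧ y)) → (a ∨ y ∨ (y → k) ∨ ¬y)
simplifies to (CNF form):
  True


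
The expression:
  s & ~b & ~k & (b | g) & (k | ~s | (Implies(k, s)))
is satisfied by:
  {s: True, g: True, k: False, b: False}


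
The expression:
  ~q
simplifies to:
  ~q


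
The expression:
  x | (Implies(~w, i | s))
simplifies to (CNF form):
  i | s | w | x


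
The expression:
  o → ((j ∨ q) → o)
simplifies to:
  True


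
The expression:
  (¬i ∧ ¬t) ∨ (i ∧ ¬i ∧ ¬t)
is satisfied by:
  {i: False, t: False}


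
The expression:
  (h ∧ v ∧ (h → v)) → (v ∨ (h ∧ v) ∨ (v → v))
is always true.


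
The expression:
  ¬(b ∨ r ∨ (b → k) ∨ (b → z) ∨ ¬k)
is never true.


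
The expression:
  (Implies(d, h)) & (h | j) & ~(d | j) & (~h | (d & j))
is never true.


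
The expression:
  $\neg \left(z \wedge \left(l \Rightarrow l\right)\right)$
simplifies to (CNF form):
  $\neg z$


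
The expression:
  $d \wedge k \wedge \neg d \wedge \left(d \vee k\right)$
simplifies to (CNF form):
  $\text{False}$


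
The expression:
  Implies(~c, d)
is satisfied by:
  {d: True, c: True}
  {d: True, c: False}
  {c: True, d: False}


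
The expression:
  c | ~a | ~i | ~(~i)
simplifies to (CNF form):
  True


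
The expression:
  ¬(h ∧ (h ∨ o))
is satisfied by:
  {h: False}


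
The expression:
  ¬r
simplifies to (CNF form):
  ¬r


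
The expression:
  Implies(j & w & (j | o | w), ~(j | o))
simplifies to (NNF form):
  ~j | ~w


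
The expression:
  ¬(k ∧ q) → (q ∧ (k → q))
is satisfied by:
  {q: True}


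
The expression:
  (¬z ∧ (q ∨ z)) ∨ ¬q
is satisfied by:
  {q: False, z: False}
  {z: True, q: False}
  {q: True, z: False}


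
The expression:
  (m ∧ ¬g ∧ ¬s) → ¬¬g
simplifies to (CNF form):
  g ∨ s ∨ ¬m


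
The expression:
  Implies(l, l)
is always true.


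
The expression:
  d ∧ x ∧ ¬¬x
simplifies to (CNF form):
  d ∧ x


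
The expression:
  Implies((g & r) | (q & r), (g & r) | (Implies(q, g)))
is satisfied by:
  {g: True, q: False, r: False}
  {g: False, q: False, r: False}
  {r: True, g: True, q: False}
  {r: True, g: False, q: False}
  {q: True, g: True, r: False}
  {q: True, g: False, r: False}
  {q: True, r: True, g: True}


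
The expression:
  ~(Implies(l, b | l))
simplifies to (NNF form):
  False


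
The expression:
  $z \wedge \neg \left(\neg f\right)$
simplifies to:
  $f \wedge z$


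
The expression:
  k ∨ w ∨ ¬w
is always true.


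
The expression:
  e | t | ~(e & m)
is always true.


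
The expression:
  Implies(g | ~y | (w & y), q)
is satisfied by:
  {q: True, y: True, w: False, g: False}
  {q: True, y: False, w: False, g: False}
  {q: True, g: True, y: True, w: False}
  {q: True, g: True, y: False, w: False}
  {q: True, w: True, y: True, g: False}
  {q: True, w: True, y: False, g: False}
  {q: True, w: True, g: True, y: True}
  {q: True, w: True, g: True, y: False}
  {y: True, q: False, w: False, g: False}


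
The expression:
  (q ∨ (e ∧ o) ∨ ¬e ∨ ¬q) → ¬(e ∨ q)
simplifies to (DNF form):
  ¬e ∧ ¬q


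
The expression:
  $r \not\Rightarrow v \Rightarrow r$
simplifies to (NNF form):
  $\text{True}$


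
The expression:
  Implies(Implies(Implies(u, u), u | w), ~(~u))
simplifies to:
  u | ~w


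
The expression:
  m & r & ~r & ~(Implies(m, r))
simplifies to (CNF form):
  False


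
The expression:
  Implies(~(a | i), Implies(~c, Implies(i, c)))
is always true.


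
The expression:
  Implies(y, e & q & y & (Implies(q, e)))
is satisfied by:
  {e: True, q: True, y: False}
  {e: True, q: False, y: False}
  {q: True, e: False, y: False}
  {e: False, q: False, y: False}
  {y: True, e: True, q: True}


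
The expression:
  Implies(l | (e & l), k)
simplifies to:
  k | ~l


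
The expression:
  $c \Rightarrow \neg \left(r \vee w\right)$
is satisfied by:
  {w: False, c: False, r: False}
  {r: True, w: False, c: False}
  {w: True, r: False, c: False}
  {r: True, w: True, c: False}
  {c: True, r: False, w: False}


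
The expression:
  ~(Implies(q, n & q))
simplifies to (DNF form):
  q & ~n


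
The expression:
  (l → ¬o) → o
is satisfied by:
  {o: True}


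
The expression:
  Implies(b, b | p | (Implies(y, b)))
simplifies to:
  True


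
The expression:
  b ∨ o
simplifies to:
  b ∨ o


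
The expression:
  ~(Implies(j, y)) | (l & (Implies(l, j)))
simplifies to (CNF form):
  j & (l | ~y)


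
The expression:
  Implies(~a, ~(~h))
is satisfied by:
  {a: True, h: True}
  {a: True, h: False}
  {h: True, a: False}


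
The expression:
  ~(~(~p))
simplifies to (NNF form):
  ~p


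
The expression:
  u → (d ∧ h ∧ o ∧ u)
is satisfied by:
  {o: True, h: True, d: True, u: False}
  {o: True, h: True, d: False, u: False}
  {o: True, d: True, h: False, u: False}
  {o: True, d: False, h: False, u: False}
  {h: True, d: True, o: False, u: False}
  {h: True, o: False, d: False, u: False}
  {h: False, d: True, o: False, u: False}
  {h: False, o: False, d: False, u: False}
  {o: True, u: True, h: True, d: True}


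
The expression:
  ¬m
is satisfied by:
  {m: False}


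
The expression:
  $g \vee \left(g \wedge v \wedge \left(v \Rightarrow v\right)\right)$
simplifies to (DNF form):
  $g$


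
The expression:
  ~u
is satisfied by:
  {u: False}


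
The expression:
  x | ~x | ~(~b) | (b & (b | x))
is always true.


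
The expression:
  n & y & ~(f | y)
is never true.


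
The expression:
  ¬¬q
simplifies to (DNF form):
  q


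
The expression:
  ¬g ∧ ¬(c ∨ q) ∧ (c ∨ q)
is never true.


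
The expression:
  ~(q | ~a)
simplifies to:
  a & ~q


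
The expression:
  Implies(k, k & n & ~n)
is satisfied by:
  {k: False}


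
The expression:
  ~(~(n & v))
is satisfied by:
  {n: True, v: True}


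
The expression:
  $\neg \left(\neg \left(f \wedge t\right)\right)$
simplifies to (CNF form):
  $f \wedge t$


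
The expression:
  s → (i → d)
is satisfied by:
  {d: True, s: False, i: False}
  {s: False, i: False, d: False}
  {i: True, d: True, s: False}
  {i: True, s: False, d: False}
  {d: True, s: True, i: False}
  {s: True, d: False, i: False}
  {i: True, s: True, d: True}


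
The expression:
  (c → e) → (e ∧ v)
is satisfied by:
  {c: True, v: True, e: False}
  {c: True, v: False, e: False}
  {c: True, e: True, v: True}
  {e: True, v: True, c: False}


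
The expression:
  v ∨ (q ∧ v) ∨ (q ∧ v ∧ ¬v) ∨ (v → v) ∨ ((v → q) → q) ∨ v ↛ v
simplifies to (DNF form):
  True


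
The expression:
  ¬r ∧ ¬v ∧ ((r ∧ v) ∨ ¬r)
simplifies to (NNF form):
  ¬r ∧ ¬v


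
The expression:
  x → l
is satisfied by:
  {l: True, x: False}
  {x: False, l: False}
  {x: True, l: True}


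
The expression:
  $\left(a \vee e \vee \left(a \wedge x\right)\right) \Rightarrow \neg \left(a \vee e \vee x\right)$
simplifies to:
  $\neg a \wedge \neg e$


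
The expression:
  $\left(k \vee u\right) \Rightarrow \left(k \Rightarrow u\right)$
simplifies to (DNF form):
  $u \vee \neg k$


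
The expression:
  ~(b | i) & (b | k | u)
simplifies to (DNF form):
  (k & ~b & ~i) | (u & ~b & ~i)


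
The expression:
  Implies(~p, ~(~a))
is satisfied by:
  {a: True, p: True}
  {a: True, p: False}
  {p: True, a: False}


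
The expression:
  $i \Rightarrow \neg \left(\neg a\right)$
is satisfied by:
  {a: True, i: False}
  {i: False, a: False}
  {i: True, a: True}


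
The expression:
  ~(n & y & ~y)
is always true.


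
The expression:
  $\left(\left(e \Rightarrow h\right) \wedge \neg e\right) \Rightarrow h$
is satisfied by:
  {e: True, h: True}
  {e: True, h: False}
  {h: True, e: False}


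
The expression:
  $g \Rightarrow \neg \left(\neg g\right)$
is always true.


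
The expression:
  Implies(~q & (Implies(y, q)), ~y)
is always true.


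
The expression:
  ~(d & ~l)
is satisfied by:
  {l: True, d: False}
  {d: False, l: False}
  {d: True, l: True}


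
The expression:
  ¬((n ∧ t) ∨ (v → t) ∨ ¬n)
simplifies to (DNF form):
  n ∧ v ∧ ¬t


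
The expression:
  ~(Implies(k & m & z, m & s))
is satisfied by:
  {z: True, m: True, k: True, s: False}


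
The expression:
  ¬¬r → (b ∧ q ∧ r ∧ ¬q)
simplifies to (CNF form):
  ¬r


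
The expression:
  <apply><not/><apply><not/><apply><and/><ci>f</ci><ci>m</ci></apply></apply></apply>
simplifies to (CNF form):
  <apply><and/><ci>f</ci><ci>m</ci></apply>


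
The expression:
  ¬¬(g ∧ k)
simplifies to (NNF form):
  g ∧ k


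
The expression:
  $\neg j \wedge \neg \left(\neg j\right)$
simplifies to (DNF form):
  $\text{False}$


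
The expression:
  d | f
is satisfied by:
  {d: True, f: True}
  {d: True, f: False}
  {f: True, d: False}


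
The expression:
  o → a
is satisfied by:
  {a: True, o: False}
  {o: False, a: False}
  {o: True, a: True}


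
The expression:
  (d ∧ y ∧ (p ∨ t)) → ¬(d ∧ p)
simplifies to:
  ¬d ∨ ¬p ∨ ¬y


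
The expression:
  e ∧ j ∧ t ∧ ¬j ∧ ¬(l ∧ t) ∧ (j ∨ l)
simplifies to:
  False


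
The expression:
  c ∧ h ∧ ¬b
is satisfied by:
  {c: True, h: True, b: False}


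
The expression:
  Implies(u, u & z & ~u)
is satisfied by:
  {u: False}


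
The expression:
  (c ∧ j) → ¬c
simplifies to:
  ¬c ∨ ¬j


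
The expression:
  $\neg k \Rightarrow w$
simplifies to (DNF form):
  $k \vee w$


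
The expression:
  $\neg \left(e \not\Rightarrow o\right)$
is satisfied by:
  {o: True, e: False}
  {e: False, o: False}
  {e: True, o: True}


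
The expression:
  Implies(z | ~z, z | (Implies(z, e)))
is always true.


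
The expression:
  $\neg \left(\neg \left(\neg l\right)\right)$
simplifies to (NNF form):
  $\neg l$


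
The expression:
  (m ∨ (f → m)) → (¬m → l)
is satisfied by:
  {m: True, l: True, f: True}
  {m: True, l: True, f: False}
  {m: True, f: True, l: False}
  {m: True, f: False, l: False}
  {l: True, f: True, m: False}
  {l: True, f: False, m: False}
  {f: True, l: False, m: False}


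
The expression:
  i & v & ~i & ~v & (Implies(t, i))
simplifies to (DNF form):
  False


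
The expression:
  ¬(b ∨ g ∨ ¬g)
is never true.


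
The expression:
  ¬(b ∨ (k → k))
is never true.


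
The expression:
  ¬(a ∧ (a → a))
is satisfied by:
  {a: False}


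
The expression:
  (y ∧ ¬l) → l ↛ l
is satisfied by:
  {l: True, y: False}
  {y: False, l: False}
  {y: True, l: True}


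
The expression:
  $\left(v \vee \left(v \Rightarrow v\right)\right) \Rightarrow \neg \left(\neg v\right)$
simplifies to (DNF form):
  $v$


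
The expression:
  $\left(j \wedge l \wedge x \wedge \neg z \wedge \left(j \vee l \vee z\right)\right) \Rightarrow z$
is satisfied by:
  {z: True, l: False, x: False, j: False}
  {j: False, l: False, z: False, x: False}
  {j: True, z: True, l: False, x: False}
  {j: True, l: False, z: False, x: False}
  {x: True, z: True, j: False, l: False}
  {x: True, j: False, l: False, z: False}
  {x: True, j: True, z: True, l: False}
  {x: True, j: True, l: False, z: False}
  {z: True, l: True, x: False, j: False}
  {l: True, x: False, z: False, j: False}
  {j: True, l: True, z: True, x: False}
  {j: True, l: True, x: False, z: False}
  {z: True, l: True, x: True, j: False}
  {l: True, x: True, j: False, z: False}
  {j: True, l: True, x: True, z: True}


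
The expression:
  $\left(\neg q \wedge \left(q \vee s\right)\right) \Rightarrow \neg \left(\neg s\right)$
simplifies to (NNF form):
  $\text{True}$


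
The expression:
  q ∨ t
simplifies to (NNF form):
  q ∨ t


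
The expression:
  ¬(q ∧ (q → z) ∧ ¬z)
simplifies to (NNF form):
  True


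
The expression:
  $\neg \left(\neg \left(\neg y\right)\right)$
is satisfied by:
  {y: False}


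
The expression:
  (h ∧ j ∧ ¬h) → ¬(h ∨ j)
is always true.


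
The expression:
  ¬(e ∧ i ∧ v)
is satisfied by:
  {v: False, i: False, e: False}
  {e: True, v: False, i: False}
  {i: True, v: False, e: False}
  {e: True, i: True, v: False}
  {v: True, e: False, i: False}
  {e: True, v: True, i: False}
  {i: True, v: True, e: False}


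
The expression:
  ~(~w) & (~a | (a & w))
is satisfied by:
  {w: True}


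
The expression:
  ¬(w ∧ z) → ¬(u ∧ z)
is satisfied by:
  {w: True, u: False, z: False}
  {u: False, z: False, w: False}
  {z: True, w: True, u: False}
  {z: True, u: False, w: False}
  {w: True, u: True, z: False}
  {u: True, w: False, z: False}
  {z: True, u: True, w: True}


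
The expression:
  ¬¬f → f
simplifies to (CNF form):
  True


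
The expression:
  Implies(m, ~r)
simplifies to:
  ~m | ~r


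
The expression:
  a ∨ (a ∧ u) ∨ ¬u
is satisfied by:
  {a: True, u: False}
  {u: False, a: False}
  {u: True, a: True}


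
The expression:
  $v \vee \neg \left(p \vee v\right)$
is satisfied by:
  {v: True, p: False}
  {p: False, v: False}
  {p: True, v: True}


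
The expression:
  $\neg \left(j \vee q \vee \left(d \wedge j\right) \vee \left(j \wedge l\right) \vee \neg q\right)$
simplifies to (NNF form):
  $\text{False}$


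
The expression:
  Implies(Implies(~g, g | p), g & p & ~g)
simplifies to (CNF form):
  ~g & ~p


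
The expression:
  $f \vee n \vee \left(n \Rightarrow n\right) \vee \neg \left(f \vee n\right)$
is always true.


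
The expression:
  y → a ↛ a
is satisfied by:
  {y: False}


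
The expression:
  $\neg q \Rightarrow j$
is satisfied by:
  {q: True, j: True}
  {q: True, j: False}
  {j: True, q: False}


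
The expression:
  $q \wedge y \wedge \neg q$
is never true.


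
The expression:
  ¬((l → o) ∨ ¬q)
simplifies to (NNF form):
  l ∧ q ∧ ¬o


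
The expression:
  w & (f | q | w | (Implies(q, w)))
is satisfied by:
  {w: True}


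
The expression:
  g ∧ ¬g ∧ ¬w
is never true.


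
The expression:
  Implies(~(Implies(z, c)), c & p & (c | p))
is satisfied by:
  {c: True, z: False}
  {z: False, c: False}
  {z: True, c: True}


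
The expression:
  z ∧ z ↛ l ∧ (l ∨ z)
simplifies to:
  z ∧ ¬l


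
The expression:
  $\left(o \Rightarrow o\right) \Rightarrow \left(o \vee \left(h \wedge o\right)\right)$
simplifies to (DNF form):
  $o$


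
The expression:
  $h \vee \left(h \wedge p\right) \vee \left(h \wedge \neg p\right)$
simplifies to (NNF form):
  $h$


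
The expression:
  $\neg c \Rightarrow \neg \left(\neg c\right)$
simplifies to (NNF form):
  $c$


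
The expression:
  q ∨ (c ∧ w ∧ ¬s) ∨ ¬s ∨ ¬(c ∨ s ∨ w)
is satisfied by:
  {q: True, s: False}
  {s: False, q: False}
  {s: True, q: True}


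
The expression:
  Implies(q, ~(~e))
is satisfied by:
  {e: True, q: False}
  {q: False, e: False}
  {q: True, e: True}


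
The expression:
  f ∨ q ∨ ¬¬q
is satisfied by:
  {q: True, f: True}
  {q: True, f: False}
  {f: True, q: False}


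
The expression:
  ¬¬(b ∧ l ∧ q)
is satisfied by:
  {b: True, q: True, l: True}


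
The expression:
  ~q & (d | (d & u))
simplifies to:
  d & ~q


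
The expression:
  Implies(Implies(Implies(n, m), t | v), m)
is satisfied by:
  {m: True, t: False, n: False, v: False}
  {m: True, v: True, t: False, n: False}
  {m: True, n: True, t: False, v: False}
  {m: True, v: True, n: True, t: False}
  {m: True, t: True, n: False, v: False}
  {m: True, v: True, t: True, n: False}
  {m: True, n: True, t: True, v: False}
  {m: True, v: True, n: True, t: True}
  {v: False, t: False, n: False, m: False}


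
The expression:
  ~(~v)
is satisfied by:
  {v: True}


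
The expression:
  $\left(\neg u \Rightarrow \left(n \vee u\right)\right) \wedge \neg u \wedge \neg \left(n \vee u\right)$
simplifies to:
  $\text{False}$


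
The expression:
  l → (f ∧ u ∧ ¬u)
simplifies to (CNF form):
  ¬l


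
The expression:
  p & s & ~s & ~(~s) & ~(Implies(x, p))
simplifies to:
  False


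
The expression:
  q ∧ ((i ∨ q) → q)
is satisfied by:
  {q: True}


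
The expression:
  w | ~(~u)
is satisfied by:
  {u: True, w: True}
  {u: True, w: False}
  {w: True, u: False}


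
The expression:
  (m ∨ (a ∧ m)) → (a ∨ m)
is always true.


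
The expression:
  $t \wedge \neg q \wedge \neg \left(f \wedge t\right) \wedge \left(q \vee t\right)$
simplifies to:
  $t \wedge \neg f \wedge \neg q$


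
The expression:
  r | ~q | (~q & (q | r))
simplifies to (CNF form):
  r | ~q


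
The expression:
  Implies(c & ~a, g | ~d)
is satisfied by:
  {a: True, g: True, c: False, d: False}
  {a: True, c: False, g: False, d: False}
  {g: True, a: False, c: False, d: False}
  {a: False, c: False, g: False, d: False}
  {d: True, a: True, g: True, c: False}
  {d: True, a: True, c: False, g: False}
  {d: True, g: True, a: False, c: False}
  {d: True, a: False, c: False, g: False}
  {a: True, c: True, g: True, d: False}
  {a: True, c: True, d: False, g: False}
  {c: True, g: True, d: False, a: False}
  {c: True, d: False, g: False, a: False}
  {a: True, c: True, d: True, g: True}
  {a: True, c: True, d: True, g: False}
  {c: True, d: True, g: True, a: False}


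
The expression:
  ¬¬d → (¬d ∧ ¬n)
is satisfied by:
  {d: False}


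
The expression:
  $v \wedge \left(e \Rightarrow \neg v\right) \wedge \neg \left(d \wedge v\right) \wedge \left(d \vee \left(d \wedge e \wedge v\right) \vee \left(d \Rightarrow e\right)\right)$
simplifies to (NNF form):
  $v \wedge \neg d \wedge \neg e$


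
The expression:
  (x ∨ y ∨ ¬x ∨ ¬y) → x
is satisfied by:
  {x: True}


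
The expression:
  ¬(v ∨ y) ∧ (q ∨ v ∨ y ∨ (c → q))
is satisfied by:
  {q: True, c: False, v: False, y: False}
  {y: False, c: False, q: False, v: False}
  {q: True, c: True, y: False, v: False}


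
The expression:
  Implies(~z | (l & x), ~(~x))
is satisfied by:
  {x: True, z: True}
  {x: True, z: False}
  {z: True, x: False}


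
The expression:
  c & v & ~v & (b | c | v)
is never true.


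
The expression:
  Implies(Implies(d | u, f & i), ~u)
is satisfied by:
  {u: False, i: False, f: False}
  {f: True, u: False, i: False}
  {i: True, u: False, f: False}
  {f: True, i: True, u: False}
  {u: True, f: False, i: False}
  {f: True, u: True, i: False}
  {i: True, u: True, f: False}


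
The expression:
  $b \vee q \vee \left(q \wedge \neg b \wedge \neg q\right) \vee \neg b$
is always true.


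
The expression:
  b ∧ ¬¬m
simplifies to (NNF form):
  b ∧ m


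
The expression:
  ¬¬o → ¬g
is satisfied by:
  {g: False, o: False}
  {o: True, g: False}
  {g: True, o: False}


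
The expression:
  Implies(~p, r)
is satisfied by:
  {r: True, p: True}
  {r: True, p: False}
  {p: True, r: False}


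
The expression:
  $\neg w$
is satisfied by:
  {w: False}


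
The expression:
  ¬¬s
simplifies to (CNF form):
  s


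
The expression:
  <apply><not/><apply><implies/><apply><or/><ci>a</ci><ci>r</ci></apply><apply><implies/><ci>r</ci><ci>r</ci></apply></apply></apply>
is never true.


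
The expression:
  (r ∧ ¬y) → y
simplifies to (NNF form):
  y ∨ ¬r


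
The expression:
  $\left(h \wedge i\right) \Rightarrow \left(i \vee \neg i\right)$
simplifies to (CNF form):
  $\text{True}$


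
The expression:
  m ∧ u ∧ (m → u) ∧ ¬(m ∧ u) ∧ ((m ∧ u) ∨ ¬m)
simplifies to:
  False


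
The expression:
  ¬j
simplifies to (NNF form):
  ¬j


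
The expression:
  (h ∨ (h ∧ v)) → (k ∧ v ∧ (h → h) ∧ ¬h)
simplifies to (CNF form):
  ¬h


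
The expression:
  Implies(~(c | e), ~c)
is always true.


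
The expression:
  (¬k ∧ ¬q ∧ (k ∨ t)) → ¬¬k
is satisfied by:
  {k: True, q: True, t: False}
  {k: True, t: False, q: False}
  {q: True, t: False, k: False}
  {q: False, t: False, k: False}
  {k: True, q: True, t: True}
  {k: True, t: True, q: False}
  {q: True, t: True, k: False}


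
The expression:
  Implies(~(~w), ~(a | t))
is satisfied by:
  {t: False, w: False, a: False}
  {a: True, t: False, w: False}
  {t: True, a: False, w: False}
  {a: True, t: True, w: False}
  {w: True, a: False, t: False}


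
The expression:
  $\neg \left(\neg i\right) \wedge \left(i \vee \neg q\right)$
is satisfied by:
  {i: True}


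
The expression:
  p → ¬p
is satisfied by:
  {p: False}


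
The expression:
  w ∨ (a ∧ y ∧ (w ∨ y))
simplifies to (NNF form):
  w ∨ (a ∧ y)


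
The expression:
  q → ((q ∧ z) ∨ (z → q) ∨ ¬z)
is always true.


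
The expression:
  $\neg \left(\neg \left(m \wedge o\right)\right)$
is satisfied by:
  {m: True, o: True}


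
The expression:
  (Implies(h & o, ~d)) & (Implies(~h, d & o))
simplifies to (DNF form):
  (h & ~d) | (h & ~o) | (d & o & ~h)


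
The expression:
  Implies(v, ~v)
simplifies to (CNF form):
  ~v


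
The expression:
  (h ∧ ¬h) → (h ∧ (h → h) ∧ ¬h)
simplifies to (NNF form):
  True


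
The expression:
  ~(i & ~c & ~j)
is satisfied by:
  {c: True, j: True, i: False}
  {c: True, j: False, i: False}
  {j: True, c: False, i: False}
  {c: False, j: False, i: False}
  {i: True, c: True, j: True}
  {i: True, c: True, j: False}
  {i: True, j: True, c: False}


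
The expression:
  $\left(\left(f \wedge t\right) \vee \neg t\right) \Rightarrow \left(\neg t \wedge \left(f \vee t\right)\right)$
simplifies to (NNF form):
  $\left(f \wedge \neg t\right) \vee \left(t \wedge \neg f\right)$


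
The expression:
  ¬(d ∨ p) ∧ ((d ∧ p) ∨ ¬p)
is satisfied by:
  {d: False, p: False}


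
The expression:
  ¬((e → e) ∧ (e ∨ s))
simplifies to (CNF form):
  ¬e ∧ ¬s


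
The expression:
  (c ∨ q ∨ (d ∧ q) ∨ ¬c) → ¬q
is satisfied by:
  {q: False}


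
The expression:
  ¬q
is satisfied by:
  {q: False}


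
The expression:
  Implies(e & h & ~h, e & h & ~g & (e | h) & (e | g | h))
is always true.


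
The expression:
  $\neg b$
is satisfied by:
  {b: False}


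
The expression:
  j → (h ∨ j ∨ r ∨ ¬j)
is always true.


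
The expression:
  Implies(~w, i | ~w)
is always true.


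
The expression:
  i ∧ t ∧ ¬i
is never true.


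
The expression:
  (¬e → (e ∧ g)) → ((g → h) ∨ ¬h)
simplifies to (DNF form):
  True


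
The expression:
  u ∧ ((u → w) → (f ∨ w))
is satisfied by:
  {u: True}


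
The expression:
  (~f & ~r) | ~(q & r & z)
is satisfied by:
  {q: False, z: False, r: False}
  {r: True, q: False, z: False}
  {z: True, q: False, r: False}
  {r: True, z: True, q: False}
  {q: True, r: False, z: False}
  {r: True, q: True, z: False}
  {z: True, q: True, r: False}


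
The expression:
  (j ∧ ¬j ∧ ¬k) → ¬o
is always true.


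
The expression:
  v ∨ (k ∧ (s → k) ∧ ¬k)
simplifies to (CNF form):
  v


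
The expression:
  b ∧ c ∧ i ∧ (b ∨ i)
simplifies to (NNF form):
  b ∧ c ∧ i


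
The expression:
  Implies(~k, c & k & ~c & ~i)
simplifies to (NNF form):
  k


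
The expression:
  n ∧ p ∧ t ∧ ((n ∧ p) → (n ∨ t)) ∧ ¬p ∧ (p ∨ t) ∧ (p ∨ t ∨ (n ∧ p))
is never true.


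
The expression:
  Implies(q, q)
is always true.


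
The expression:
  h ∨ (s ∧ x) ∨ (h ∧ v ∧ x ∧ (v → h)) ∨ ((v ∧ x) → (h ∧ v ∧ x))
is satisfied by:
  {h: True, s: True, v: False, x: False}
  {h: True, v: False, x: False, s: False}
  {s: True, v: False, x: False, h: False}
  {s: False, v: False, x: False, h: False}
  {h: True, x: True, s: True, v: False}
  {h: True, x: True, s: False, v: False}
  {x: True, s: True, h: False, v: False}
  {x: True, h: False, v: False, s: False}
  {s: True, h: True, v: True, x: False}
  {h: True, v: True, s: False, x: False}
  {s: True, v: True, h: False, x: False}
  {v: True, h: False, x: False, s: False}
  {h: True, x: True, v: True, s: True}
  {h: True, x: True, v: True, s: False}
  {x: True, v: True, s: True, h: False}


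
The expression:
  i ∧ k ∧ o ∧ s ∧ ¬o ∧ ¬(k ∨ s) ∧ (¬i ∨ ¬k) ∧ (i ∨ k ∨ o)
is never true.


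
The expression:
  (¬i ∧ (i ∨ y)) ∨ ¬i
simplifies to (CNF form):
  ¬i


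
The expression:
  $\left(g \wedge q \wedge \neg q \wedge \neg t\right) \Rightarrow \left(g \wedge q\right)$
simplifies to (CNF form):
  $\text{True}$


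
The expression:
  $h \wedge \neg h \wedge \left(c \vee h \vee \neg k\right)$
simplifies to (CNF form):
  $\text{False}$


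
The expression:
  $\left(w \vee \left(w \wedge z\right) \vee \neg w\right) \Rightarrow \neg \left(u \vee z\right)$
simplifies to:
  $\neg u \wedge \neg z$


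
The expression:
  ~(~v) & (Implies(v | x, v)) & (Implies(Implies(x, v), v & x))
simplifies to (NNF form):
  v & x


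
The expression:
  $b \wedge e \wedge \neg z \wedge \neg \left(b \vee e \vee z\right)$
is never true.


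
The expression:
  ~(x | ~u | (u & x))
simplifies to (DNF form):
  u & ~x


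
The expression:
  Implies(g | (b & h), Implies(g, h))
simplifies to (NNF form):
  h | ~g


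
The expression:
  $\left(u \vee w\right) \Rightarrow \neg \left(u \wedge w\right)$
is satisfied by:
  {w: False, u: False}
  {u: True, w: False}
  {w: True, u: False}


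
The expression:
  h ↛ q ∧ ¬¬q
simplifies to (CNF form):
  False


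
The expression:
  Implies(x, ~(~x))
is always true.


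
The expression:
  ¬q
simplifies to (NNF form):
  ¬q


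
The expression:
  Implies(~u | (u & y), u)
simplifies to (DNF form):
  u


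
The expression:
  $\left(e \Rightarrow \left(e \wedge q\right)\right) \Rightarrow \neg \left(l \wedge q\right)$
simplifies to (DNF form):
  $\neg l \vee \neg q$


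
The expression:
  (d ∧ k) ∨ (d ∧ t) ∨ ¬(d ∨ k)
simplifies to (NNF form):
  (d ∧ k) ∨ (t ∧ ¬k) ∨ (¬d ∧ ¬k)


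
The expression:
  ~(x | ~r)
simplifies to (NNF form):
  r & ~x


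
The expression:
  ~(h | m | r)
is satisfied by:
  {r: False, h: False, m: False}


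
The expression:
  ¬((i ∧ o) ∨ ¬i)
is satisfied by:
  {i: True, o: False}


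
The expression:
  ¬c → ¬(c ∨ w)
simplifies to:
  c ∨ ¬w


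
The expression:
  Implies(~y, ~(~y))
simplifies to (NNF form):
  y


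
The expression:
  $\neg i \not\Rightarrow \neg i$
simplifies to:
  $\text{False}$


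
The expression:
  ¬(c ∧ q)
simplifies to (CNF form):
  ¬c ∨ ¬q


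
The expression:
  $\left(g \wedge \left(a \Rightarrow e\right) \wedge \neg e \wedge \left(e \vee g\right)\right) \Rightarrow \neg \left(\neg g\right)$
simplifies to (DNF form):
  $\text{True}$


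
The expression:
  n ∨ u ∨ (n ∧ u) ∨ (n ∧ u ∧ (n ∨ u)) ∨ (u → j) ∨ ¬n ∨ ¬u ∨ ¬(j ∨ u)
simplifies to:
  True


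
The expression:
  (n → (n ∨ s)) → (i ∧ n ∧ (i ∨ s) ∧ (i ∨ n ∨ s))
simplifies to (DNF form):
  i ∧ n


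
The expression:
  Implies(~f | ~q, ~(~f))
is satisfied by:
  {f: True}


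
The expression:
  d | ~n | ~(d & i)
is always true.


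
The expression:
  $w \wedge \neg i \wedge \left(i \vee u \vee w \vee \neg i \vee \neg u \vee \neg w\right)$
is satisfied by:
  {w: True, i: False}


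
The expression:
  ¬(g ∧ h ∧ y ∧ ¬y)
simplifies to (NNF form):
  True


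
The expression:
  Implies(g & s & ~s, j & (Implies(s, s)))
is always true.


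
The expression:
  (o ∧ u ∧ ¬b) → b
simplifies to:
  b ∨ ¬o ∨ ¬u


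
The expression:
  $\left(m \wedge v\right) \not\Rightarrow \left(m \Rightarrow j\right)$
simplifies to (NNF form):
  $m \wedge v \wedge \neg j$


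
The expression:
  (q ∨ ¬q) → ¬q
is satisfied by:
  {q: False}


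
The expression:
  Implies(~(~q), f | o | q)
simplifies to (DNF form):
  True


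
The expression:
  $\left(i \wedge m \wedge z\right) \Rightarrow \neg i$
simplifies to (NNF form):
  $\neg i \vee \neg m \vee \neg z$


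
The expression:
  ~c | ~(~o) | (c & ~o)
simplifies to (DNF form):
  True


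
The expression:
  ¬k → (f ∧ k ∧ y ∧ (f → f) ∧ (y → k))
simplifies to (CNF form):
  k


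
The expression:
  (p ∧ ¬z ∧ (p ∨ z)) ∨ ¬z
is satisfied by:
  {z: False}


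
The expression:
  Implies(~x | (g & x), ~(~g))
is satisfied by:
  {x: True, g: True}
  {x: True, g: False}
  {g: True, x: False}


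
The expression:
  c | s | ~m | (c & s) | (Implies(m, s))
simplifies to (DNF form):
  c | s | ~m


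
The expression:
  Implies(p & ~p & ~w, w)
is always true.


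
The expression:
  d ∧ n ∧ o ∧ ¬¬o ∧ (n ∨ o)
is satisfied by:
  {d: True, o: True, n: True}


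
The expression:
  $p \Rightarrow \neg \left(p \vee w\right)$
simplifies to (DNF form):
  $\neg p$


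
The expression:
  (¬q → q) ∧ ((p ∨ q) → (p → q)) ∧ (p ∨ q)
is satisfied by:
  {q: True}


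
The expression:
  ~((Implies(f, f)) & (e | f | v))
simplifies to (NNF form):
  ~e & ~f & ~v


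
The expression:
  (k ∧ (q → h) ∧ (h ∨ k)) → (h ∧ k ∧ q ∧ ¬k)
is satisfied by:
  {q: True, h: False, k: False}
  {h: False, k: False, q: False}
  {q: True, h: True, k: False}
  {h: True, q: False, k: False}
  {k: True, q: True, h: False}


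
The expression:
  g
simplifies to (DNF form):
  g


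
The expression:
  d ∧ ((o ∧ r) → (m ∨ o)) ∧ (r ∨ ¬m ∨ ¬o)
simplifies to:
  d ∧ (r ∨ ¬m ∨ ¬o)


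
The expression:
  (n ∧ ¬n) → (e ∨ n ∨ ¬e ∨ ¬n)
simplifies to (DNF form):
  True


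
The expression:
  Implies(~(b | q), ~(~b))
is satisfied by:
  {b: True, q: True}
  {b: True, q: False}
  {q: True, b: False}


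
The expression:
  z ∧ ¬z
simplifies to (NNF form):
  False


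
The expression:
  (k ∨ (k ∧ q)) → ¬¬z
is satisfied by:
  {z: True, k: False}
  {k: False, z: False}
  {k: True, z: True}


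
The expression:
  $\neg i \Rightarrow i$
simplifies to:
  $i$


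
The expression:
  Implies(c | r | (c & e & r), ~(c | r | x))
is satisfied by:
  {r: False, c: False}


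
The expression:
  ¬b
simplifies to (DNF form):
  ¬b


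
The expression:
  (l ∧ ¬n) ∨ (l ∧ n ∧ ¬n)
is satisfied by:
  {l: True, n: False}


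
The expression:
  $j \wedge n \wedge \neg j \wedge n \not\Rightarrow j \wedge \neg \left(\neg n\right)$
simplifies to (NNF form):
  $\text{False}$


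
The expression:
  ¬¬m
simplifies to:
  m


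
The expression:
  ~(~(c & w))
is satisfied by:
  {c: True, w: True}


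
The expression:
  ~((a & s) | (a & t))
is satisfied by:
  {s: False, a: False, t: False}
  {t: True, s: False, a: False}
  {s: True, t: False, a: False}
  {t: True, s: True, a: False}
  {a: True, t: False, s: False}


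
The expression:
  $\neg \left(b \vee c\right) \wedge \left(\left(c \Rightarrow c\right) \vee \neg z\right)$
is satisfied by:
  {b: False, c: False}


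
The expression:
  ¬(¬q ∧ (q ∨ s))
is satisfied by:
  {q: True, s: False}
  {s: False, q: False}
  {s: True, q: True}


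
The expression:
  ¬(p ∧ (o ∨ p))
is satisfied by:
  {p: False}


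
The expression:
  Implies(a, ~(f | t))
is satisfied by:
  {t: False, a: False, f: False}
  {f: True, t: False, a: False}
  {t: True, f: False, a: False}
  {f: True, t: True, a: False}
  {a: True, f: False, t: False}


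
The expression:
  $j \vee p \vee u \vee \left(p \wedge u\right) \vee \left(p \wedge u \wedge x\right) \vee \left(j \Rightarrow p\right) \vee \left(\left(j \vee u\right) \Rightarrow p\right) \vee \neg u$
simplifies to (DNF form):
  $\text{True}$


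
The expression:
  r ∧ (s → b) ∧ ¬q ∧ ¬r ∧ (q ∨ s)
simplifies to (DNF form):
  False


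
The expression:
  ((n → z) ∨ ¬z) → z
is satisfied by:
  {z: True}


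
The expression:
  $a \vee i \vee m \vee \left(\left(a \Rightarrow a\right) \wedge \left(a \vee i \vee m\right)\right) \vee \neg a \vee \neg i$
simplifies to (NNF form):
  $\text{True}$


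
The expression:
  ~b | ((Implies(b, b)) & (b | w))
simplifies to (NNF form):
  True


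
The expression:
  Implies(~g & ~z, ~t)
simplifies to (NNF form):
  g | z | ~t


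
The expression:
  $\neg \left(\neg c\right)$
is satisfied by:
  {c: True}


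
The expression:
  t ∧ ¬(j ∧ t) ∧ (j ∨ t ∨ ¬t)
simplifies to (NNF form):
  t ∧ ¬j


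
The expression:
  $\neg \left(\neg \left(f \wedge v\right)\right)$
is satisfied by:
  {f: True, v: True}


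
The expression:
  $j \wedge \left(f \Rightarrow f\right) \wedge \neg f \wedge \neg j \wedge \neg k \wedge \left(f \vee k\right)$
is never true.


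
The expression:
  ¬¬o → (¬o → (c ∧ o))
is always true.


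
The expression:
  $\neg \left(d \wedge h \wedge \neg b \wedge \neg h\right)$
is always true.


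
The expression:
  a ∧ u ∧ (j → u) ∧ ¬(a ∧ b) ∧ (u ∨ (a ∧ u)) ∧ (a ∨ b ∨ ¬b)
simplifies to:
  a ∧ u ∧ ¬b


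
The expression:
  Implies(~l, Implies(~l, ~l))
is always true.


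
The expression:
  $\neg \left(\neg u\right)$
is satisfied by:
  {u: True}


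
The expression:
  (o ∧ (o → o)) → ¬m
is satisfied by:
  {m: False, o: False}
  {o: True, m: False}
  {m: True, o: False}


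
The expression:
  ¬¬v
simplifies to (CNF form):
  v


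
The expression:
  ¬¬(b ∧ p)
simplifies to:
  b ∧ p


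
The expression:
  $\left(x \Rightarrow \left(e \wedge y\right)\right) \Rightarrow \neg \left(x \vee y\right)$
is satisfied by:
  {x: True, e: False, y: False}
  {e: False, y: False, x: False}
  {x: True, e: True, y: False}
  {e: True, x: False, y: False}
  {y: True, x: True, e: False}


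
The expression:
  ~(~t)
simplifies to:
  t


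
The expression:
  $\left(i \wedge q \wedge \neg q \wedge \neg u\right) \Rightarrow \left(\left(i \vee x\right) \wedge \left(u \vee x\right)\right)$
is always true.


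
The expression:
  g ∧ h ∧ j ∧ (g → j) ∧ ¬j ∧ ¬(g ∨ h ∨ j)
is never true.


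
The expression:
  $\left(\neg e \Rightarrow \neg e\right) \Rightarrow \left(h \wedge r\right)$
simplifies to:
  $h \wedge r$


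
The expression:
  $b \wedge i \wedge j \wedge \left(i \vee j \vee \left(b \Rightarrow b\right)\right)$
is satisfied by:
  {i: True, j: True, b: True}
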